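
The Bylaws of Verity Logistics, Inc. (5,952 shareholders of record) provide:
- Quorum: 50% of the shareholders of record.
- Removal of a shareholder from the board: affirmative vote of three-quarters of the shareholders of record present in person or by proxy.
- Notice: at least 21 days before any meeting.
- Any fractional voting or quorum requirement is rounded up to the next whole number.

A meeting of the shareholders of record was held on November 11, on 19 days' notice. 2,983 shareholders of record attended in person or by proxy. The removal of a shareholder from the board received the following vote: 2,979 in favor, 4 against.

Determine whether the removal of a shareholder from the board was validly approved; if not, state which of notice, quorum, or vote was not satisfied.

Notice: 19 days given; 21 required. Not satisfied.
Quorum: 50% of 5,952 = 2,976; 2,983 present. Satisfied.
Vote: requires three-fourths of those present (2,983); 3/4 of 2983 = 2237.25, rounded up to 2238, so 2,238 needed; 2,979 in favor. Satisfied.

Invalid — notice requirement not satisfied.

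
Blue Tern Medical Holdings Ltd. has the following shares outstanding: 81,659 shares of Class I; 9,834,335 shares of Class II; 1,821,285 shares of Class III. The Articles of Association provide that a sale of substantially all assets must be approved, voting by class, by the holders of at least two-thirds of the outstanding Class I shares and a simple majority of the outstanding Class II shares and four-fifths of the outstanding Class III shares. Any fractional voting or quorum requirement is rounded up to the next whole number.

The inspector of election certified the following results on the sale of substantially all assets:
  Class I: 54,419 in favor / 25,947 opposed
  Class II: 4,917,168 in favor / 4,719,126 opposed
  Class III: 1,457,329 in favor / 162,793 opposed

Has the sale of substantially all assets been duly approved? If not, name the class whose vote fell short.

Not approved — the Class I shares did not give the required vote.

Class I: 2/3 of 81659 = 54439.33, rounded up to 54440; 54,440 required, 54,419 in favor — not approved.
Class II: a majority of 9834335 is 4917168; 4,917,168 required, 4,917,168 in favor — approved.
Class III: 4/5 of 1821285 = 1457028; 1,457,028 required, 1,457,329 in favor — approved.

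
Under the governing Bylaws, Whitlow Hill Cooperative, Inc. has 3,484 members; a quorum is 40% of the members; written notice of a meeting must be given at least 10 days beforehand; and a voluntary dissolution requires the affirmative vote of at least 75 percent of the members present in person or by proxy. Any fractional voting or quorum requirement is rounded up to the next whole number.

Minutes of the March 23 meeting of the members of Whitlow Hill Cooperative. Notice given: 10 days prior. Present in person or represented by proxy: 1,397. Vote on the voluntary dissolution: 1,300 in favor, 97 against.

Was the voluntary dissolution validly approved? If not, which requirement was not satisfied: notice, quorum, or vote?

Notice: 10 days given; 10 required. Satisfied.
Quorum: 40% of 3,484 = 1,393.60, rounded up to 1,394; 1,397 present. Satisfied.
Vote: requires three-fourths of those present (1,397); 3/4 of 1397 = 1047.75, rounded up to 1048, so 1,048 needed; 1,300 in favor. Satisfied.

Valid — all requirements satisfied.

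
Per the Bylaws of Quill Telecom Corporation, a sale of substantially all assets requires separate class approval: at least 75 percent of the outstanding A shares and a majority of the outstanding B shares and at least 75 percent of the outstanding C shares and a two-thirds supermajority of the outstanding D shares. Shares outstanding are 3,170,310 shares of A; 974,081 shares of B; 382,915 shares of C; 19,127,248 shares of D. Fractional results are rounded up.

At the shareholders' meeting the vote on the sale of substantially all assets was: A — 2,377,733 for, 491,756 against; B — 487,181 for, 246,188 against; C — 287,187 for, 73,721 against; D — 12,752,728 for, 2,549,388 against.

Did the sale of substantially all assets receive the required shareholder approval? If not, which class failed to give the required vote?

Approved — every class gave the required vote.

A: 3/4 of 3170310 = 2377732.50, rounded up to 2377733; 2,377,733 required, 2,377,733 in favor — approved.
B: a majority of 974081 is 487041; 487,041 required, 487,181 in favor — approved.
C: 3/4 of 382915 = 287186.25, rounded up to 287187; 287,187 required, 287,187 in favor — approved.
D: 2/3 of 19127248 = 12751498.67, rounded up to 12751499; 12,751,499 required, 12,752,728 in favor — approved.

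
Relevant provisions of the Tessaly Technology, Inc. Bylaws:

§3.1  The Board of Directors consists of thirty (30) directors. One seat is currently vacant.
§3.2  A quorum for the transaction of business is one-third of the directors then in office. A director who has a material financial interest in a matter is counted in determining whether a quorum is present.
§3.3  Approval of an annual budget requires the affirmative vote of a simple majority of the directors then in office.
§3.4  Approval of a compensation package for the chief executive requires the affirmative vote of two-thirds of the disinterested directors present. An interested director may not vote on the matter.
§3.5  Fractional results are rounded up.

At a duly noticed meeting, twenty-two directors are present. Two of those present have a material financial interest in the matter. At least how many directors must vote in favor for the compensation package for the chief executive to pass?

The compensation package for the chief executive requires two-thirds of the disinterested directors present (22 − 2 = 20).
2/3 of 20 = 13.33, rounded up to 14.

14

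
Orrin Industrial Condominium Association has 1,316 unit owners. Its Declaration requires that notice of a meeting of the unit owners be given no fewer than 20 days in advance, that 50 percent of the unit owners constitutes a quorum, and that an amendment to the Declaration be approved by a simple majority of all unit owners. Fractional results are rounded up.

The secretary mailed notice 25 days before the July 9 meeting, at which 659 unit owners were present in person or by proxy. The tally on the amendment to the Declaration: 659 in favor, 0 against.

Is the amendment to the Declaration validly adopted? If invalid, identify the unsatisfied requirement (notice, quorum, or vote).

Notice: 25 days given; 20 required. Satisfied.
Quorum: 50% of 1,316 = 658; 659 present. Satisfied.
Vote: requires a majority of all unit owners (1,316); a majority of 1316 is 659, so 659 needed; 659 in favor. Satisfied.

Valid — all requirements satisfied.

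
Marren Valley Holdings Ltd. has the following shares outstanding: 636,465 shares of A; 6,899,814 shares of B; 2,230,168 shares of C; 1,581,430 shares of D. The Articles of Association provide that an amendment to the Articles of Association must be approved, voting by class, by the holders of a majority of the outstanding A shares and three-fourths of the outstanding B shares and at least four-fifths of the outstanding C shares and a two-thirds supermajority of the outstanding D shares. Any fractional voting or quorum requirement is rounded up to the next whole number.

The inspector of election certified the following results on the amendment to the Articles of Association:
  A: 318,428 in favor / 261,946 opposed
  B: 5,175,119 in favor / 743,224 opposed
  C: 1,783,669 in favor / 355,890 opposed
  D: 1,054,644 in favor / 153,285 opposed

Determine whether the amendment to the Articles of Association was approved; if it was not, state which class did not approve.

A: a majority of 636465 is 318233; 318,233 required, 318,428 in favor — approved.
B: 3/4 of 6899814 = 5174860.50, rounded up to 5174861; 5,174,861 required, 5,175,119 in favor — approved.
C: 4/5 of 2230168 = 1784134.40, rounded up to 1784135; 1,784,135 required, 1,783,669 in favor — not approved.
D: 2/3 of 1581430 = 1054286.67, rounded up to 1054287; 1,054,287 required, 1,054,644 in favor — approved.

Not approved — the C shares did not give the required vote.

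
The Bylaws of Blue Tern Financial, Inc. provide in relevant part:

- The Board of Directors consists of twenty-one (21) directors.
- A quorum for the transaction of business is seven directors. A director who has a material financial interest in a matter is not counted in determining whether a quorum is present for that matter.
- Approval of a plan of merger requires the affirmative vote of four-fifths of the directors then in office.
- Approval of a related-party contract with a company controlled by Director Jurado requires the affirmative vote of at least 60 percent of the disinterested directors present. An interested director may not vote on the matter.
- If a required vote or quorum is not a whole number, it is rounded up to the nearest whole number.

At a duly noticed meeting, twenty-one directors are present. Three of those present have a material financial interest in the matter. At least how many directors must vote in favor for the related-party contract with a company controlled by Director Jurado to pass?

11

The related-party contract with a company controlled by Director Jurado requires three-fifths of the disinterested directors present (21 − 3 = 18).
3/5 of 18 = 10.80, rounded up to 11.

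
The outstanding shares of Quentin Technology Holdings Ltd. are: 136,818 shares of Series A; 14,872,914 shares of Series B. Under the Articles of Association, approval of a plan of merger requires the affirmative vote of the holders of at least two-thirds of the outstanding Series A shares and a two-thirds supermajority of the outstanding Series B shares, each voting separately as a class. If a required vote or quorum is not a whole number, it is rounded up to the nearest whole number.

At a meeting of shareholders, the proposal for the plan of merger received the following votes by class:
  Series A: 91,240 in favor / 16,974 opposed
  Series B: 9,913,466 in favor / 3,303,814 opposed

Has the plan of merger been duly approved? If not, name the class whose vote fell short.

Series A: 2/3 of 136818 = 91212; 91,212 required, 91,240 in favor — approved.
Series B: 2/3 of 14872914 = 9915276; 9,915,276 required, 9,913,466 in favor — not approved.

Not approved — the Series B shares did not give the required vote.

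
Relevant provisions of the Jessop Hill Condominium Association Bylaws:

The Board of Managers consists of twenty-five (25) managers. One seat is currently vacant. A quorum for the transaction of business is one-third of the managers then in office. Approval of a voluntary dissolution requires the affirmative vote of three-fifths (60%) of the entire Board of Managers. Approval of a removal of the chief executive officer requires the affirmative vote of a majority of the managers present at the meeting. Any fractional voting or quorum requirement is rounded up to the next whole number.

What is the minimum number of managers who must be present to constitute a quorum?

8

1/3 of 24 = 8.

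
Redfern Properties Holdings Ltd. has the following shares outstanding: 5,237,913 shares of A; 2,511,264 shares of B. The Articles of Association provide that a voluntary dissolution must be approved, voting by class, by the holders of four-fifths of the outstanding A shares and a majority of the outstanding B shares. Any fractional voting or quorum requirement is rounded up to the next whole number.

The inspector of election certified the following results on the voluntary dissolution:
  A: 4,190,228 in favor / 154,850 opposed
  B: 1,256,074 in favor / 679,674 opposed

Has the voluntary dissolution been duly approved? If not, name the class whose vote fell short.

A: 4/5 of 5237913 = 4190330.40, rounded up to 4190331; 4,190,331 required, 4,190,228 in favor — not approved.
B: a majority of 2511264 is 1255633; 1,255,633 required, 1,256,074 in favor — approved.

Not approved — the A shares did not give the required vote.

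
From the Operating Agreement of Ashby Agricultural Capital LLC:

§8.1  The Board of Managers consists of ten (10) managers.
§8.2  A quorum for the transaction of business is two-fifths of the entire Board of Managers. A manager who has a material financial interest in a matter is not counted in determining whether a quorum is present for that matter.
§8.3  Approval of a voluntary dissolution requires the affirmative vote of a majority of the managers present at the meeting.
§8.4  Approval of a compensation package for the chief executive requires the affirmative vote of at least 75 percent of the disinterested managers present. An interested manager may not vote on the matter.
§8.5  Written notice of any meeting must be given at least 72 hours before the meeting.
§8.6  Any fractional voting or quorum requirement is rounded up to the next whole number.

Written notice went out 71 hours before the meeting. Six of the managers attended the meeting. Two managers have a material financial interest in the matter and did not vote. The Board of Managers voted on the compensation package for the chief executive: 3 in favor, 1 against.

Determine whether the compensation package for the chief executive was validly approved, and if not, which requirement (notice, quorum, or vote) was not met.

Invalid — notice requirement not satisfied.

Notice: 71 hours given; 72 required (71 < 72). Not satisfied.
Quorum: 6 present, but the 2 interested managers do not count, leaving 4. Quorum is 4. Satisfied.
Vote: the compensation package for the chief executive requires three-fourths of the disinterested managers present (6 − 2 = 4). 3/4 of 4 = 3, so 3 affirmative votes are needed; 3 voted in favor. Satisfied.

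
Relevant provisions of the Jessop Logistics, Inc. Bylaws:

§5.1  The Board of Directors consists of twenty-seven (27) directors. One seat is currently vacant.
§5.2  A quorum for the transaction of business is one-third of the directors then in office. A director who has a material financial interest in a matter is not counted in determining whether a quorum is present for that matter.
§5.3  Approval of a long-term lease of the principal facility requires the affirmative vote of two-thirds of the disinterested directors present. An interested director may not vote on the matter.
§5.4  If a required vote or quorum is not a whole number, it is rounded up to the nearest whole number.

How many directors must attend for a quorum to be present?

1/3 of 26 = 8.67, rounded up to 9.

9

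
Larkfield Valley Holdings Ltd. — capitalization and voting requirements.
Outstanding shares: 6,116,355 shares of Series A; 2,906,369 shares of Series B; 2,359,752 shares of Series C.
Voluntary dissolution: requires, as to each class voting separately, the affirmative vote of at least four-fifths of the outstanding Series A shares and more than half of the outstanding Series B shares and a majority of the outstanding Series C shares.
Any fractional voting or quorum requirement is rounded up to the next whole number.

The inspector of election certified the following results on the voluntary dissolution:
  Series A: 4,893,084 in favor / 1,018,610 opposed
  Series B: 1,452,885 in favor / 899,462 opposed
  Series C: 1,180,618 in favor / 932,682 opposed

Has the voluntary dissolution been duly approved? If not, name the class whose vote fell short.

Series A: 4/5 of 6116355 = 4893084; 4,893,084 required, 4,893,084 in favor — approved.
Series B: a majority of 2906369 is 1453185; 1,453,185 required, 1,452,885 in favor — not approved.
Series C: a majority of 2359752 is 1179877; 1,179,877 required, 1,180,618 in favor — approved.

Not approved — the Series B shares did not give the required vote.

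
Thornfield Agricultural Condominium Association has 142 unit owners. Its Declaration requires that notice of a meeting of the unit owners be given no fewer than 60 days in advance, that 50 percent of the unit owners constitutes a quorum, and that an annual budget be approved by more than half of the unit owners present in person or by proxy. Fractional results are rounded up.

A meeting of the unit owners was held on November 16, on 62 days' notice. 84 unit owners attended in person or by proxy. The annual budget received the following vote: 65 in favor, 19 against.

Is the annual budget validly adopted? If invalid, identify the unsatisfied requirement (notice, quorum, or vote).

Valid — all requirements satisfied.

Notice: 62 days given; 60 required. Satisfied.
Quorum: 50% of 142 = 71; 84 present. Satisfied.
Vote: requires a majority of those present (84); a majority of 84 is 43, so 43 needed; 65 in favor. Satisfied.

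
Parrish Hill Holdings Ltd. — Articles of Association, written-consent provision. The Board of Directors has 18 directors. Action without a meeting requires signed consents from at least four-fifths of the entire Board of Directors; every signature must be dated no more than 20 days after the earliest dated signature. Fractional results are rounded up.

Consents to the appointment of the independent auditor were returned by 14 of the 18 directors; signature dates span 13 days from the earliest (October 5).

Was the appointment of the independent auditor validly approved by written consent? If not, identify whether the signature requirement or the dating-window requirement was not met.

Signatures required: at least four-fifths of 18 — 4/5 of 18 = 14.40, rounded up to 15, so 15 needed; 14 signed. Insufficient.
Dating window: the latest signature is 13 days after the earliest; the limit is 20 days. Within the window.

Not effective — insufficient signatures.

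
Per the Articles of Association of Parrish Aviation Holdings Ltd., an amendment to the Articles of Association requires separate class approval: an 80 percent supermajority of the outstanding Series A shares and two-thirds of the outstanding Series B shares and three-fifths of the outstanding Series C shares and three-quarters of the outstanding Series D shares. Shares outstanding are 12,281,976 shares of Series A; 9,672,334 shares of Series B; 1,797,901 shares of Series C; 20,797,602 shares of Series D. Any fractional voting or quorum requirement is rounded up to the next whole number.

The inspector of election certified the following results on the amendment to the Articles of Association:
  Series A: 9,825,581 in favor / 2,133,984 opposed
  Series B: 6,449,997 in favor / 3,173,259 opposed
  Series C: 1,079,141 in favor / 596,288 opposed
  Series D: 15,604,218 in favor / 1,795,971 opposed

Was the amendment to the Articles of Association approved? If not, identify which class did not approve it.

Approved — every class gave the required vote.

Series A: 4/5 of 12281976 = 9825580.80, rounded up to 9825581; 9,825,581 required, 9,825,581 in favor — approved.
Series B: 2/3 of 9672334 = 6448222.67, rounded up to 6448223; 6,448,223 required, 6,449,997 in favor — approved.
Series C: 3/5 of 1797901 = 1078740.60, rounded up to 1078741; 1,078,741 required, 1,079,141 in favor — approved.
Series D: 3/4 of 20797602 = 15598201.50, rounded up to 15598202; 15,598,202 required, 15,604,218 in favor — approved.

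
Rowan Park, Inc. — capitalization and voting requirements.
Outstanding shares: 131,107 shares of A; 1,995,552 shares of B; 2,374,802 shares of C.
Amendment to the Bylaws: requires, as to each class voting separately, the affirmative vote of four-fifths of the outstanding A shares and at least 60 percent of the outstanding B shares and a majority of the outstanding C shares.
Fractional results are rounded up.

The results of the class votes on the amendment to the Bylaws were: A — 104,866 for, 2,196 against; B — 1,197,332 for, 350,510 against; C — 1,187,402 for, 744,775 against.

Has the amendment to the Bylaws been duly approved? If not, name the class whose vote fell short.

Not approved — the A shares did not give the required vote.

A: 4/5 of 131107 = 104885.60, rounded up to 104886; 104,886 required, 104,866 in favor — not approved.
B: 3/5 of 1995552 = 1197331.20, rounded up to 1197332; 1,197,332 required, 1,197,332 in favor — approved.
C: a majority of 2374802 is 1187402; 1,187,402 required, 1,187,402 in favor — approved.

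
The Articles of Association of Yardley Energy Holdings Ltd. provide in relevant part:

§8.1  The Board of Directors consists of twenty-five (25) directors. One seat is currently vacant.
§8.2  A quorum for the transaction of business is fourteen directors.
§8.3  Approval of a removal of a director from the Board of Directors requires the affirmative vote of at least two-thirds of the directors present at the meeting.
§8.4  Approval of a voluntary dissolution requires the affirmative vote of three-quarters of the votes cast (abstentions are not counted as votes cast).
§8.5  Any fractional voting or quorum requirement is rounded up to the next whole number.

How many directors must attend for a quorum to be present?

14

The quorum is fixed at 14.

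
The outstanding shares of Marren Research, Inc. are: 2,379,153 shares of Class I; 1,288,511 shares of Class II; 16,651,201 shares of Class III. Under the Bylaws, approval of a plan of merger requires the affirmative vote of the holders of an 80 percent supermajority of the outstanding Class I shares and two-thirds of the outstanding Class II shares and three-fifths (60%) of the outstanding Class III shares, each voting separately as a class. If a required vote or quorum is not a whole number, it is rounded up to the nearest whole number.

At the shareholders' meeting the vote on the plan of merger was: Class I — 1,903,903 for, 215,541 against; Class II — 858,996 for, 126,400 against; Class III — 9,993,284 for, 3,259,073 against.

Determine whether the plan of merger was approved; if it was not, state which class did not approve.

Not approved — the Class II shares did not give the required vote.

Class I: 4/5 of 2379153 = 1903322.40, rounded up to 1903323; 1,903,323 required, 1,903,903 in favor — approved.
Class II: 2/3 of 1288511 = 859007.33, rounded up to 859008; 859,008 required, 858,996 in favor — not approved.
Class III: 3/5 of 16651201 = 9990720.60, rounded up to 9990721; 9,990,721 required, 9,993,284 in favor — approved.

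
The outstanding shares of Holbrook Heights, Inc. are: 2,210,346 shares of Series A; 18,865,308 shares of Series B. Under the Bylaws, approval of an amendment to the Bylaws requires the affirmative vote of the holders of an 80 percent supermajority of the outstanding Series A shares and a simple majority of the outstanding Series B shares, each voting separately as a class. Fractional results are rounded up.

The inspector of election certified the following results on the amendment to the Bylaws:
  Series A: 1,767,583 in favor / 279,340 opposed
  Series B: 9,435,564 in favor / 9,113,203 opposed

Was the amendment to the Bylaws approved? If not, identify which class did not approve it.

Series A: 4/5 of 2210346 = 1768276.80, rounded up to 1768277; 1,768,277 required, 1,767,583 in favor — not approved.
Series B: a majority of 18865308 is 9432655; 9,432,655 required, 9,435,564 in favor — approved.

Not approved — the Series A shares did not give the required vote.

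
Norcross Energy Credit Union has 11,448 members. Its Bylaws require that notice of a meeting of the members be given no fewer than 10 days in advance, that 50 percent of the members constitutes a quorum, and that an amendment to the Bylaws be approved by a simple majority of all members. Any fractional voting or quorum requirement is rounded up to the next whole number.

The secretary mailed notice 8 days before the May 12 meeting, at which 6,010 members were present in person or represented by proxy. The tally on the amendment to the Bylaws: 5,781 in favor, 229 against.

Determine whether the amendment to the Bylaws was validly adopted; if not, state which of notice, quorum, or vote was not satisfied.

Notice: 8 days given; 10 required. Not satisfied.
Quorum: 50% of 11,448 = 5,724; 6,010 present. Satisfied.
Vote: requires a majority of all members (11,448); a majority of 11448 is 5725, so 5,725 needed; 5,781 in favor. Satisfied.

Invalid — notice requirement not satisfied.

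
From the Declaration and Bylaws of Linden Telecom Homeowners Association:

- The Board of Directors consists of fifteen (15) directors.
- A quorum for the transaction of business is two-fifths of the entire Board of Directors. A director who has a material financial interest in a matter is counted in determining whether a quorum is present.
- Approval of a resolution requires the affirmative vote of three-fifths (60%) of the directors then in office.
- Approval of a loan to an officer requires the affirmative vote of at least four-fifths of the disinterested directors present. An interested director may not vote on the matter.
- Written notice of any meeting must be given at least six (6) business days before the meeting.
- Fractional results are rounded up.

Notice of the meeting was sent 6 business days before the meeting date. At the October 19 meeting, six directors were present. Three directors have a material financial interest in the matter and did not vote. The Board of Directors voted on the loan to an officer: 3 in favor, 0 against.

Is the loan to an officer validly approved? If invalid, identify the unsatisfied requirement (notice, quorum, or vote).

Notice: 6 business days given; 6 required (6 ≥ 6). Satisfied.
Quorum: 6 present (interested directors count toward quorum); quorum is 6. Satisfied.
Vote: the loan to an officer requires four-fifths of the disinterested directors present (6 − 3 = 3). 4/5 of 3 = 2.40, rounded up to 3, so 3 affirmative votes are needed; 3 voted in favor. Satisfied.

Valid — all requirements satisfied.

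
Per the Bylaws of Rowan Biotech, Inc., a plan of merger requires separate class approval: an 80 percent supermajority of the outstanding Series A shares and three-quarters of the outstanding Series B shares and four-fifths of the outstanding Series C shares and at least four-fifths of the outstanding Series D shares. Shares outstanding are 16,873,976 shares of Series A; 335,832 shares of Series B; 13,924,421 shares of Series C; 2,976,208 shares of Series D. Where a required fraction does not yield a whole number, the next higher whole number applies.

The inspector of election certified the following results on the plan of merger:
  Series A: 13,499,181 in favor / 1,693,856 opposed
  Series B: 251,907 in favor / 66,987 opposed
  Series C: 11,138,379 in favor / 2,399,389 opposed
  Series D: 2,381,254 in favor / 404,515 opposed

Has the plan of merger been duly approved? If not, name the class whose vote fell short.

Series A: 4/5 of 16873976 = 13499180.80, rounded up to 13499181; 13,499,181 required, 13,499,181 in favor — approved.
Series B: 3/4 of 335832 = 251874; 251,874 required, 251,907 in favor — approved.
Series C: 4/5 of 13924421 = 11139536.80, rounded up to 11139537; 11,139,537 required, 11,138,379 in favor — not approved.
Series D: 4/5 of 2976208 = 2380966.40, rounded up to 2380967; 2,380,967 required, 2,381,254 in favor — approved.

Not approved — the Series C shares did not give the required vote.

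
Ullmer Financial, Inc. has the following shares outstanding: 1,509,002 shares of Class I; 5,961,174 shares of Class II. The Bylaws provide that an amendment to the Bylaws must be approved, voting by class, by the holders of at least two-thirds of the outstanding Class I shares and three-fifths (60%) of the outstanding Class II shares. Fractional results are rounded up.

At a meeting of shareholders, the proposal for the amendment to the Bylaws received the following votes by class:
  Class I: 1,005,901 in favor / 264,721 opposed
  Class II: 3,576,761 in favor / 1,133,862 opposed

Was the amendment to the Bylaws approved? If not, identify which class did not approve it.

Class I: 2/3 of 1509002 = 1006001.33, rounded up to 1006002; 1,006,002 required, 1,005,901 in favor — not approved.
Class II: 3/5 of 5961174 = 3576704.40, rounded up to 3576705; 3,576,705 required, 3,576,761 in favor — approved.

Not approved — the Class I shares did not give the required vote.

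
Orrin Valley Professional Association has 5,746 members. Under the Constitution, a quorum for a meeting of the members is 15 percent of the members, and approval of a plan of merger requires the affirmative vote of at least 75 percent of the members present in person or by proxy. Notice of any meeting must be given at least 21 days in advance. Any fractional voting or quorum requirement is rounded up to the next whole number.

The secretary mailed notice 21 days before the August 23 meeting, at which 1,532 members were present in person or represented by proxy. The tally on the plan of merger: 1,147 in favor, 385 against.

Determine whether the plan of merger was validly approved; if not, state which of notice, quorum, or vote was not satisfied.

Invalid — vote requirement not satisfied.

Notice: 21 days given; 21 required. Satisfied.
Quorum: 15% of 5,746 = 861.90, rounded up to 862; 1,532 present. Satisfied.
Vote: requires three-fourths of those present (1,532); 3/4 of 1532 = 1149, so 1,149 needed; 1,147 in favor. Not satisfied.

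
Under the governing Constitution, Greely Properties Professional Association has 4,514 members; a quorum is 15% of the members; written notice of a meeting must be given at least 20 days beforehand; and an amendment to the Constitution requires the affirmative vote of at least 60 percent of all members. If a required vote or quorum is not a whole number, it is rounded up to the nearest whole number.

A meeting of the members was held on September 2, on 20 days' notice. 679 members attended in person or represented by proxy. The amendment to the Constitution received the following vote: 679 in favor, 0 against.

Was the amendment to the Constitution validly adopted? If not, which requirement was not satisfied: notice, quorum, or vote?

Invalid — vote requirement not satisfied.

Notice: 20 days given; 20 required. Satisfied.
Quorum: 15% of 4,514 = 677.10, rounded up to 678; 679 present. Satisfied.
Vote: requires three-fifths of all members (4,514); 3/5 of 4514 = 2708.40, rounded up to 2709, so 2,709 needed; 679 in favor. Not satisfied.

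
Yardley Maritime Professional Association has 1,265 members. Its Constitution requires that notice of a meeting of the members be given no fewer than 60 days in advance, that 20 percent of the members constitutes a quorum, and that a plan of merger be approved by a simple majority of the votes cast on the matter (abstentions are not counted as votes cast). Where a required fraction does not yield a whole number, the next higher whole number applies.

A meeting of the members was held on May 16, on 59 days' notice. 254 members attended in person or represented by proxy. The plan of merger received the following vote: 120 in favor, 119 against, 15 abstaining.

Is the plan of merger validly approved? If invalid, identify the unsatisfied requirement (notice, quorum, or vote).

Notice: 59 days given; 60 required. Not satisfied.
Quorum: 20% of 1,265 = 253; 254 present. Satisfied.
Vote: requires a majority of the votes cast (254 − 15 abstaining = 239); a majority of 239 is 120, so 120 needed; 120 in favor. Satisfied.

Invalid — notice requirement not satisfied.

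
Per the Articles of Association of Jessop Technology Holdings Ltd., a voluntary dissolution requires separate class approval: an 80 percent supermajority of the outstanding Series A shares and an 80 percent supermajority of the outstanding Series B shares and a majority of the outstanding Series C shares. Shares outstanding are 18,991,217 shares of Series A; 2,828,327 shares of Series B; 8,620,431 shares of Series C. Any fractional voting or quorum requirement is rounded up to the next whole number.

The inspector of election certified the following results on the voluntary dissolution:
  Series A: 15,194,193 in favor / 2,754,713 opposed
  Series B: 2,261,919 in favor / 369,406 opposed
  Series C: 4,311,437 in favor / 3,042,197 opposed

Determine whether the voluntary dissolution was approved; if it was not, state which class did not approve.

Series A: 4/5 of 18991217 = 15192973.60, rounded up to 15192974; 15,192,974 required, 15,194,193 in favor — approved.
Series B: 4/5 of 2828327 = 2262661.60, rounded up to 2262662; 2,262,662 required, 2,261,919 in favor — not approved.
Series C: a majority of 8620431 is 4310216; 4,310,216 required, 4,311,437 in favor — approved.

Not approved — the Series B shares did not give the required vote.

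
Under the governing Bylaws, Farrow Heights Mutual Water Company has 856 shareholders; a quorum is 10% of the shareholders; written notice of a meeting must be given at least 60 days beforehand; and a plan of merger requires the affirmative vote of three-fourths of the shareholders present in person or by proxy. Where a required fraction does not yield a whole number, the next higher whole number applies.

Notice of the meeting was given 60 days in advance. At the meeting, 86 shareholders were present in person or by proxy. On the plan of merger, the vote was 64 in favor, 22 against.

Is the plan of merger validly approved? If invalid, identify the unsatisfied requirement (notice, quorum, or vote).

Notice: 60 days given; 60 required. Satisfied.
Quorum: 10% of 856 = 85.60, rounded up to 86; 86 present. Satisfied.
Vote: requires three-fourths of those present (86); 3/4 of 86 = 64.50, rounded up to 65, so 65 needed; 64 in favor. Not satisfied.

Invalid — vote requirement not satisfied.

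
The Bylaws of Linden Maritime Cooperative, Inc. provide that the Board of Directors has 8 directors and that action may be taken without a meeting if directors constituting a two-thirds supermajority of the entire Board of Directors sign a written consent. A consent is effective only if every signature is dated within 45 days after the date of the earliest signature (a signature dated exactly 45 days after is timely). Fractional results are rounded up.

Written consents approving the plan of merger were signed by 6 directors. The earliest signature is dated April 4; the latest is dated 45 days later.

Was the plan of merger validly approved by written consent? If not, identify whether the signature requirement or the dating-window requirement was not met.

Signatures required: a two-thirds supermajority of 8 — 2/3 of 8 = 5.33, rounded up to 6, so 6 needed; 6 signed. Sufficient.
Dating window: the latest signature is 45 days after the earliest; the limit is 45 days. Within the window.

Effective — both the signature and dating-window requirements are satisfied.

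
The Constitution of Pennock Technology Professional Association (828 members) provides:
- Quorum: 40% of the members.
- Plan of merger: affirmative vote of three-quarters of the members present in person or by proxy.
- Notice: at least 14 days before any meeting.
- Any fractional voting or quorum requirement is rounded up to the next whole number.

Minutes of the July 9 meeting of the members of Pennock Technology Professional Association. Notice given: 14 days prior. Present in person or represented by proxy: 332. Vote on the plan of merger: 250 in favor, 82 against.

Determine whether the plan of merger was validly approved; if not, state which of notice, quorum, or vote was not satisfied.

Notice: 14 days given; 14 required. Satisfied.
Quorum: 40% of 828 = 331.20, rounded up to 332; 332 present. Satisfied.
Vote: requires three-fourths of those present (332); 3/4 of 332 = 249, so 249 needed; 250 in favor. Satisfied.

Valid — all requirements satisfied.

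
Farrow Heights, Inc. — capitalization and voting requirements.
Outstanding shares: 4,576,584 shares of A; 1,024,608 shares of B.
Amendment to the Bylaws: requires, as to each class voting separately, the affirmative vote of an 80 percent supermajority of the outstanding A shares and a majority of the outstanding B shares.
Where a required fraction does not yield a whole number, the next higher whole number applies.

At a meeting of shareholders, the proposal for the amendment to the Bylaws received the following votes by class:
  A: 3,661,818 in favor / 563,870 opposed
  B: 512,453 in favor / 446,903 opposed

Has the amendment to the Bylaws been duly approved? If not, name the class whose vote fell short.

Approved — every class gave the required vote.

A: 4/5 of 4576584 = 3661267.20, rounded up to 3661268; 3,661,268 required, 3,661,818 in favor — approved.
B: a majority of 1024608 is 512305; 512,305 required, 512,453 in favor — approved.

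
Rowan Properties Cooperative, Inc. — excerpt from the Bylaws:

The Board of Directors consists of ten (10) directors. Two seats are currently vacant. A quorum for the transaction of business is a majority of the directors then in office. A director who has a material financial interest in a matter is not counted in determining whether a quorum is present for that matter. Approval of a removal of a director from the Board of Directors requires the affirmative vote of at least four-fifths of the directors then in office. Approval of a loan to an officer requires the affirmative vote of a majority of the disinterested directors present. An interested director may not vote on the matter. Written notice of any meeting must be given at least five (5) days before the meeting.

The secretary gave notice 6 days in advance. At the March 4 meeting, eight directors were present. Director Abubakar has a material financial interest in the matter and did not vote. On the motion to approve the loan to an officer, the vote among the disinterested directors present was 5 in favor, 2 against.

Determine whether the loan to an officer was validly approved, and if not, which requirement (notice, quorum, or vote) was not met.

Notice: 6 days given; 5 required (6 ≥ 5). Satisfied.
Quorum: 8 present, but the 1 interested director does not count, leaving 7. Quorum is 5. Satisfied.
Vote: the loan to an officer requires a majority of the disinterested directors present (8 − 1 = 7). A majority of 7 is 4, so 4 affirmative votes are needed; 5 voted in favor. Satisfied.

Valid — all requirements satisfied.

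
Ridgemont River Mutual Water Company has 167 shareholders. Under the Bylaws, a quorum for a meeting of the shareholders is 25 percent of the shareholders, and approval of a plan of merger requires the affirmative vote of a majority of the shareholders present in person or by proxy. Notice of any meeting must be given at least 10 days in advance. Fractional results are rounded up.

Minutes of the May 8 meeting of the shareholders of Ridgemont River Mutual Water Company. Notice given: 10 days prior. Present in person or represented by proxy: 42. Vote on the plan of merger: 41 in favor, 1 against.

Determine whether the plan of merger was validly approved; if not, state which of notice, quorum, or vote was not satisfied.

Valid — all requirements satisfied.

Notice: 10 days given; 10 required. Satisfied.
Quorum: 25% of 167 = 41.75, rounded up to 42; 42 present. Satisfied.
Vote: requires a majority of those present (42); a majority of 42 is 22, so 22 needed; 41 in favor. Satisfied.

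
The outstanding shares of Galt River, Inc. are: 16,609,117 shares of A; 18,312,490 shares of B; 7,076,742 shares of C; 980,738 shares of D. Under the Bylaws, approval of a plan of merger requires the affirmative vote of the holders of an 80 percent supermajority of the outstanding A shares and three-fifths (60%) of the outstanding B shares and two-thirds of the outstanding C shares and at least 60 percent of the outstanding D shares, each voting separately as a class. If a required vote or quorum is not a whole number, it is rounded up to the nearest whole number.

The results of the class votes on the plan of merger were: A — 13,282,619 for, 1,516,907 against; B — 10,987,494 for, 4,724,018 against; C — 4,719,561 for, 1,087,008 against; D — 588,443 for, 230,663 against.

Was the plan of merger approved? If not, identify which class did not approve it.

Not approved — the A shares did not give the required vote.

A: 4/5 of 16609117 = 13287293.60, rounded up to 13287294; 13,287,294 required, 13,282,619 in favor — not approved.
B: 3/5 of 18312490 = 10987494; 10,987,494 required, 10,987,494 in favor — approved.
C: 2/3 of 7076742 = 4717828; 4,717,828 required, 4,719,561 in favor — approved.
D: 3/5 of 980738 = 588442.80, rounded up to 588443; 588,443 required, 588,443 in favor — approved.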